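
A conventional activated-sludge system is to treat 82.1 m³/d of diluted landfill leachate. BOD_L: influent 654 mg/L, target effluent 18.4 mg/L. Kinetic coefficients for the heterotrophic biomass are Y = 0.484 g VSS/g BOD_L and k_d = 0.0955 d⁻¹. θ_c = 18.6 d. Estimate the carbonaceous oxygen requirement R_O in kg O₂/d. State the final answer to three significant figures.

Y_obs = Y / (1 + k_d θ_c) = 0.484 / (1 + 0.0955 × 18.6) = 0.484 / 2.776 = 0.1743.
ΔS = 654 − 18.4 = 635.6 mg/L, so the substrate removal rate is 82.1 × 635.6/1000 = 52.18 kg BOD_L/d.
Biomass synthesised: P_X = Y_obs × 52.18 = 9.097 kg VSS/d.
Carbonaceous O₂ demand = substrate oxidised − cell-mass equivalent = 52.18 − 1.42 × 9.097 = 39.26 kg O₂/d.

R_O ≈ 39.3 kg O₂/d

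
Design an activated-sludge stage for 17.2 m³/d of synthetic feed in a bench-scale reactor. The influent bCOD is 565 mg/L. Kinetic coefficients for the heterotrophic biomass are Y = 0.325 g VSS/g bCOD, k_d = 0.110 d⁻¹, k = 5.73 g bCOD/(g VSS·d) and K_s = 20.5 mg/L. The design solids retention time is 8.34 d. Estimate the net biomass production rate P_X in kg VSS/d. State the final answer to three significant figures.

From the Monod/SRT balance for a CMAS, S = K_s·(1+k_d θ_c)/[θ_c·(Y k − k_d) − 1] = 20.5 × (1 + 0.110 × 8.34) / [8.34 × (0.325 × 5.73 − 0.110) − 1] = 39.31 / 13.61 = 2.887 mg/L.
Observed yield with endogenous decay: Y_obs = Y / (1 + k_d·θ_c) = 0.325 / (1 + 0.110 × 8.34) = 0.325 / 1.917 = 0.1695 g VSS/g bCOD.
ΔS = 565 − 2.89 = 562.1 mg/L, so the substrate removal rate is 17.2 × 562.1/1000 = 9.668 kg bCOD/d.
P_X = Y_obs · Q(S₀ − S) = 0.1695 × 9.668 = 1.639 kg VSS/d.

P_X ≈ 1.64 kg VSS/d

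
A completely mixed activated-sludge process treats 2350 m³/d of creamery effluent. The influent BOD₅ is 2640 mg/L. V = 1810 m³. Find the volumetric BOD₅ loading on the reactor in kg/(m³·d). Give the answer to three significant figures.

L_v = Q S₀ / V = 2350 × 2640 × 10⁻³ / 1810 = 3.428 kg/(m³·d).

L_v ≈ 3.43 kg BOD₅/(m³·d)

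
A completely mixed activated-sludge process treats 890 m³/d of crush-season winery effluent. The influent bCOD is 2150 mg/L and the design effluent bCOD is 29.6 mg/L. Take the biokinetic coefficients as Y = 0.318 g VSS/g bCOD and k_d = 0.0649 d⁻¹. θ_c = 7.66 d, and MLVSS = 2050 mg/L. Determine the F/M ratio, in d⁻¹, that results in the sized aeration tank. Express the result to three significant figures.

F/M ≈ 0.623 d⁻¹

Steady-state biomass mass balance: V·X·(1 + k_d·θ_c) = Y·Q·(S₀ − S)·θ_c, so V = 0.318 × 890 × (2150 − 29.6) × 7.66 / [2050 × (1 + 0.0649 × 7.66)] = 4.6×10^6 / 3069 = 1498 m³.
F/M = applied load / biomass = Q·S₀/(V·X) = 890 × 2150 / (1498 × 2050) = 0.6232 d⁻¹.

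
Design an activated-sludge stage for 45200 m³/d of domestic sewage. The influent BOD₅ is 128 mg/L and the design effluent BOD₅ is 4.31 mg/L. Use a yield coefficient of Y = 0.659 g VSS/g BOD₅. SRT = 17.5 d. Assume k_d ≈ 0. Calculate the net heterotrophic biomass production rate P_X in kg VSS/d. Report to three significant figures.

No decay correction is needed, so Y_obs = Y = 0.659.
Mass of BOD₅ removed per day: Q(S₀ − S) = 45200 × 123.7 g/m³ = 5591 kg/d.
Net biomass production P_X = Y_obs × Q·(S₀ − S) = 0.6590 × 5591 = 3684 kg VSS/d.

P_X ≈ 3680 kg VSS/d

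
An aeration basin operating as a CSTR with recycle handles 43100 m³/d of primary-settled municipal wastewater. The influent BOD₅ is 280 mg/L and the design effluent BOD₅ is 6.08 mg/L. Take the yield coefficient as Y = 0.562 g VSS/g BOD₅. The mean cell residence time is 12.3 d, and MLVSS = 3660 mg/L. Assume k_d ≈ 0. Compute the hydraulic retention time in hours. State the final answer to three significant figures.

With k_d = 0 the design equation reduces to V = Y Q (S₀−S) θ_c / X = 0.562 × 43100 × (280 − 6.08) × 12.3 / 3660 = 22298 m³.
τ = V/Q = 22298/43100 = 0.5173 d, or 12.42 h.

τ ≈ 12.4 h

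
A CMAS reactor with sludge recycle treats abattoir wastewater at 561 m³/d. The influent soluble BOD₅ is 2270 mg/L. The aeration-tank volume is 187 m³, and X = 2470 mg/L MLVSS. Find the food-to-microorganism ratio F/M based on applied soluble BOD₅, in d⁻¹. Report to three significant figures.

F/M ≈ 2.76 d⁻¹

F/M = applied load / biomass = Q·S₀/(V·X) = 561 × 2270 / (187.0 × 2470) = 2.757 d⁻¹.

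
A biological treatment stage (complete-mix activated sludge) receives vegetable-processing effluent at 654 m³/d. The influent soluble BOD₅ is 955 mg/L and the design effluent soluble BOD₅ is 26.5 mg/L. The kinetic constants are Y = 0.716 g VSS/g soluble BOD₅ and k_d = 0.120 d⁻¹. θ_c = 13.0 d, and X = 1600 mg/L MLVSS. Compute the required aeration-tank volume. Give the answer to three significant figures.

Rearranging the biomass balance for a CMAS with decay, V = Y·Q·ΔS·θ_c / [X·(1+k_d θ_c)] = 0.716 × 654 × (955 − 26.5) × 13.0 / [1600 × (1 + 0.120 × 13.0)] = 5.65×10^6 / 4096 = 1380 m³.

V ≈ 1380 m³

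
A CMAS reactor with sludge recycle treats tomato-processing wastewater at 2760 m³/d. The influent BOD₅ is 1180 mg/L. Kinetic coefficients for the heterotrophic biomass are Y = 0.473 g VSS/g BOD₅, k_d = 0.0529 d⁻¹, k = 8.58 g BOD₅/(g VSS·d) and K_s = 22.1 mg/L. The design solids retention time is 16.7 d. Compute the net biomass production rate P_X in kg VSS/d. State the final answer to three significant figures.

P_X ≈ 817 kg VSS/d

For a completely mixed reactor with recycle the Lawrence–McCarty relation gives S = K_s·(1 + k_d·θ_c) / [θ_c·(Y·k − k_d) − 1] = 22.1 × (1 + 0.0529 × 16.7) / [16.7 × (0.473 × 8.58 − 0.0529) − 1] = 41.62 / 65.89 = 0.6317 mg/L.
The observed yield is Y_obs = Y/(1 + k_d·θ_c) = 0.473 / (1 + 0.0529 × 16.7) = 0.473 / 1.883 = 0.2511 g VSS per g BOD₅ removed.
Q·(S₀ − S) = 2760 × (1180 − 0.632) × 10⁻³ = 3255 kg/d removed.
Biomass produced: P_X = Y_obs·Q·ΔS = 0.2511 × 3255 ≈ 817.5 kg VSS/d.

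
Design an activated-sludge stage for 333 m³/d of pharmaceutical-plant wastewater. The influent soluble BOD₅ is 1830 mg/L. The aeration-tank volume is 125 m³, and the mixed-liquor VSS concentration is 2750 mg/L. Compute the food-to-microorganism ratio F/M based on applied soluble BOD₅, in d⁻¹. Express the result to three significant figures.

F/M ≈ 1.77 d⁻¹

F/M = applied load / biomass = Q·S₀/(V·X) = 333 × 1830 / (125.0 × 2750) = 1.773 d⁻¹.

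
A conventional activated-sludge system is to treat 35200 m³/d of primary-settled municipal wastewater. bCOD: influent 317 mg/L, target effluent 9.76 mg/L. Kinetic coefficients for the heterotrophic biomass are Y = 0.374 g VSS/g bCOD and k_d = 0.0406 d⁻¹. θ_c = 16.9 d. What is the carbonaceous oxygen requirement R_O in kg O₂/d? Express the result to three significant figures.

R_O ≈ 7410 kg O₂/d

Observed yield with endogenous decay: Y_obs = Y / (1 + k_d·θ_c) = 0.374 / (1 + 0.0406 × 16.9) = 0.374 / 1.686 = 0.2218 g VSS/g bCOD.
Mass of bCOD removed per day: Q(S₀ − S) = 35200 × 307.2 g/m³ = 10815 kg/d.
Net sludge production P_X = 0.2218 × 10815 = 2399 kg VSS/d.
Carbonaceous O₂ demand = substrate oxidised − cell-mass equivalent = 10815 − 1.42 × 2399 = 7409 kg O₂/d.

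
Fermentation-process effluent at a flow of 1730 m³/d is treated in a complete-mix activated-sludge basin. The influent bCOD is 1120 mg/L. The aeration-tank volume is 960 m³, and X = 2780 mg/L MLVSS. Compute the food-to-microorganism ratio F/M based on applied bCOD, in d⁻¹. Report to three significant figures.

F/M ≈ 0.726 d⁻¹

F/M = Q·S₀ / (V·X) = 1730 × 1120 / (960.0 × 2780) = 0.7260 g bCOD·(g VSS·d)⁻¹.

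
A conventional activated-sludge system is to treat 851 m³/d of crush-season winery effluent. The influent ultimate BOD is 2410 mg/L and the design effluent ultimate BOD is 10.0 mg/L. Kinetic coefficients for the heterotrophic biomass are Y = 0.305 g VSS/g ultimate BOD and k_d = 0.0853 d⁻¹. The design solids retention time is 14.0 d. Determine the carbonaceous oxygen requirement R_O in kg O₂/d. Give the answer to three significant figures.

The observed yield is Y_obs = Y/(1 + k_d·θ_c) = 0.305 / (1 + 0.0853 × 14.0) = 0.305 / 2.194 = 0.1390 g VSS per g ultimate BOD removed.
Mass of ultimate BOD removed per day: Q(S₀ − S) = 851 × 2400 g/m³ = 2042 kg/d.
Net sludge production P_X = 0.1390 × 2042 = 283.9 kg VSS/d.
R_O = Q·(S₀ − S) − 1.42·P_X = 2042 − 1.42 × 283.9 = 1639 kg O₂/d.

R_O ≈ 1640 kg O₂/d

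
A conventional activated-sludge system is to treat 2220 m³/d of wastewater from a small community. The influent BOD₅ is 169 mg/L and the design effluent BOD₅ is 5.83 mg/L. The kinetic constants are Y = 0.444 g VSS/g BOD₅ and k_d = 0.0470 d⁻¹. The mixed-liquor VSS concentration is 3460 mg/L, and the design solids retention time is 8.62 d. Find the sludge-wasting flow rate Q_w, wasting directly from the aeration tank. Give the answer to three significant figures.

Steady-state biomass mass balance: V·X·(1 + k_d·θ_c) = Y·Q·(S₀ − S)·θ_c, so V = 0.444 × 2220 × (169 − 5.83) × 8.62 / [3460 × (1 + 0.0470 × 8.62)] = 1.39×10^6 / 4862 = 285.2 m³.
With mixed-liquor wasting, θ_c = V/Q_w, so Q_w = V/θ_c = 285.2/8.62 = 33.08 m³/d.

Q_w ≈ 33.1 m³/d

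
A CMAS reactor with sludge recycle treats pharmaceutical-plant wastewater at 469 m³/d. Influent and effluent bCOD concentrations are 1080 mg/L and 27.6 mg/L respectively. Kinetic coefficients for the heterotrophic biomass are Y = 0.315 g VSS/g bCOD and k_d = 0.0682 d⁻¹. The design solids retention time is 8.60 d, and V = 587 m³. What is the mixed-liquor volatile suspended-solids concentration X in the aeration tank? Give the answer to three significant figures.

Solving the biomass balance for X: X = Y Q (S₀−S) θ_c / [V (1+k_d θ_c)] = 0.315 × 469 × (1080 − 27.6) × 8.60 / [587 × (1 + 0.0682 × 8.60)] = 1436 mg/L.

X ≈ 1440 mg/L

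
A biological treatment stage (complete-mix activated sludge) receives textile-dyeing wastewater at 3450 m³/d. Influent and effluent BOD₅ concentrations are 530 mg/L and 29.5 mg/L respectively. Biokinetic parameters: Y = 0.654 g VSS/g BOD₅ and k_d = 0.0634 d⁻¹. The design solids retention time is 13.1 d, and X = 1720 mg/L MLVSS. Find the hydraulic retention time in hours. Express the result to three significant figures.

Steady-state biomass mass balance: V·X·(1 + k_d·θ_c) = Y·Q·(S₀ − S)·θ_c, so V = 0.654 × 3450 × (530 − 29.5) × 13.1 / [1720 × (1 + 0.0634 × 13.1)] = 1.48×10^7 / 3149 = 4699 m³.
HRT = V/Q = 4699 m³ / 3450 m³·d⁻¹ = 1.362 d × 24 = 32.69 h.

τ ≈ 32.7 h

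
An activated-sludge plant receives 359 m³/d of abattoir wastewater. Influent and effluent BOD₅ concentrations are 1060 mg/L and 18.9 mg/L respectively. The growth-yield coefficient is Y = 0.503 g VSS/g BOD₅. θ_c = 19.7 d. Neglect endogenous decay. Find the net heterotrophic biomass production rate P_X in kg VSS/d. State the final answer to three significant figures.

With endogenous decay neglected, the observed yield equals the true yield: Y_obs = Y = 0.503 g VSS/g BOD₅.
Substrate removed = Q·(S₀ − S) = 359 m³/d × (1060 − 18.9) g/m³ = 3.74×10^5 g/d = 373.8 kg/d.
So the net sludge growth is P_X = 0.5030 × 373.8 = 188.0 kg VSS/d.

P_X ≈ 188 kg VSS/d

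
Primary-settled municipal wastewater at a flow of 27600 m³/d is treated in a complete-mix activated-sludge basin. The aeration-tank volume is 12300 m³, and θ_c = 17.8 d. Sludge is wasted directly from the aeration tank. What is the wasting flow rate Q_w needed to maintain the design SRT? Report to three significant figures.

With mixed-liquor wasting, θ_c = V/Q_w, so Q_w = V/θ_c = 12300/17.8 = 691.0 m³/d.

Q_w ≈ 691 m³/d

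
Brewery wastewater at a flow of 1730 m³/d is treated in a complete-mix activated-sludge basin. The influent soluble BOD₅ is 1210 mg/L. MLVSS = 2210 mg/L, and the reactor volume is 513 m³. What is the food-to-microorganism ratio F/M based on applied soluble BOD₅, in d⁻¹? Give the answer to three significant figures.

F/M ≈ 1.85 d⁻¹

Food-to-microorganism ratio F/M = Q S₀ / (V X) = 1730 × 1210 / (513.0 × 2210) = 1.846 d⁻¹.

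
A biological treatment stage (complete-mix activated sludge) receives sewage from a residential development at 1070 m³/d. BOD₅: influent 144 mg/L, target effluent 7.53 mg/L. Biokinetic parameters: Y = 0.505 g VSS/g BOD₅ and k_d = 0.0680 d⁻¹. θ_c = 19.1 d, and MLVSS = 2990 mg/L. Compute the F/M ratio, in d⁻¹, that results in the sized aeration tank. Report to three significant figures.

F/M ≈ 0.251 d⁻¹

From the SRT design equation V = Y Q (S₀−S) θ_c / [X (1 + k_d θ_c)] = 0.505 × 1070 × (144 − 7.53) × 19.1 / [2990 × (1 + 0.0680 × 19.1)] = 1.41×10^6 / 6873 = 204.9 m³.
F/M = Q·S₀ / (V·X) = 1070 × 144 / (204.9 × 2990) = 0.2515 g BOD₅·(g VSS·d)⁻¹.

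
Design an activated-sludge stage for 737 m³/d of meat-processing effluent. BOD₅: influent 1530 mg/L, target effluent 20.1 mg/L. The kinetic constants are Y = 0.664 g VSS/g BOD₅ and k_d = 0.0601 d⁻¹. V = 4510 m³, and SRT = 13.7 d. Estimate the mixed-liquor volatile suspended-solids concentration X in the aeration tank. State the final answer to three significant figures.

X = Y·Q·ΔS·θ_c / [V·(1 + k_d θ_c)] = 0.664 × 737 × (1530 − 20.1) × 13.7 / [4510 × (1 + 0.0601 × 13.7)] = 1231 mg/L.

X ≈ 1230 mg/L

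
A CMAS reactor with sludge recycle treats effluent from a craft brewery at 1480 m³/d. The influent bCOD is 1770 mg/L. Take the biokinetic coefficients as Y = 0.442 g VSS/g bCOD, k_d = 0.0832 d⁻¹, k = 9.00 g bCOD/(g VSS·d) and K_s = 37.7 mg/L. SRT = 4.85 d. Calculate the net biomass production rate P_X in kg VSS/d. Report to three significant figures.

Effluent substrate depends only on kinetics and SRT: S = K_s(1 + k_d θ_c) / [θ_c(Yk − k_d) − 1] = 37.7 × (1 + 0.0832 × 4.85) / [4.85 × (0.442 × 9.00 − 0.0832) − 1] = 52.91 / 17.89 = 2.958 mg/L.
The observed yield is Y_obs = Y/(1 + k_d·θ_c) = 0.442 / (1 + 0.0832 × 4.85) = 0.442 / 1.404 = 0.3149 g VSS per g bCOD removed.
ΔS = 1770 − 2.96 = 1767 mg/L, so the substrate removal rate is 1480 × 1767/1000 = 2615 kg bCOD/d.
So the net sludge growth is P_X = 0.3149 × 2615 = 823.6 kg VSS/d.

P_X ≈ 824 kg VSS/d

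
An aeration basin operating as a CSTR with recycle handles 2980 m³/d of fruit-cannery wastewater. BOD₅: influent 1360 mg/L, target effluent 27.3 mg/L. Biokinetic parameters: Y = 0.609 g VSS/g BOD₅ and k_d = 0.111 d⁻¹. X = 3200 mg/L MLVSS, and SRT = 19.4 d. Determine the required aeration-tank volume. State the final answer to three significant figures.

V ≈ 4650 m³

Steady-state biomass mass balance: V·X·(1 + k_d·θ_c) = Y·Q·(S₀ − S)·θ_c, so V = 0.609 × 2980 × (1360 − 27.3) × 19.4 / [3200 × (1 + 0.111 × 19.4)] = 4.69×10^7 / 10091 = 4650 m³.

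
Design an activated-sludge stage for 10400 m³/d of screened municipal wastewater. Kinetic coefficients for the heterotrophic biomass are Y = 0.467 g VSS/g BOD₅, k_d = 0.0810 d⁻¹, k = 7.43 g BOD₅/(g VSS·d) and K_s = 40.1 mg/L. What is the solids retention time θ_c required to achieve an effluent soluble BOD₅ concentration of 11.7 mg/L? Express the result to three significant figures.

θ_c ≈ 1.42 d

From 1/θ_c = Y·k·S/(K_s + S) − k_d: Y·k·S/(K_s+S) = 0.467 × 7.43 × 11.7 / (40.1 + 11.7) = 0.7837 d⁻¹.
1/θ_c = 0.7837 − 0.0810 = 0.7027 d⁻¹, so θ_c = 1.423 d.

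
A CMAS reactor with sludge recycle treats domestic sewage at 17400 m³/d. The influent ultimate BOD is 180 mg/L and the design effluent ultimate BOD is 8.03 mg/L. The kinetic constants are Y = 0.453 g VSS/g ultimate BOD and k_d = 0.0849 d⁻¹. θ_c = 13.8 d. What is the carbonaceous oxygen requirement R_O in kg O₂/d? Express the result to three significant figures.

Y_obs = Y / (1 + k_d θ_c) = 0.453 / (1 + 0.0849 × 13.8) = 0.453 / 2.172 = 0.2086.
Substrate removed = Q·(S₀ − S) = 17400 m³/d × (180 − 8.03) g/m³ = 2.99×10^6 g/d = 2992 kg/d.
Net sludge production P_X = 0.2086 × 2992 = 624.2 kg VSS/d.
R_O = Q·(S₀ − S) − 1.42·P_X = 2992 − 1.42 × 624.2 = 2106 kg O₂/d.

R_O ≈ 2110 kg O₂/d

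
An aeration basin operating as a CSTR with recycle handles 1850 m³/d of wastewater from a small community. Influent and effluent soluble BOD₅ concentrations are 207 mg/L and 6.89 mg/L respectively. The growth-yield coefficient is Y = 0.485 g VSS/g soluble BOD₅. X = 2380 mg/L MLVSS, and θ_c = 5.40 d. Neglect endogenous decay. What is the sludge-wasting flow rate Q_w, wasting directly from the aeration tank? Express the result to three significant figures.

Q_w ≈ 75.4 m³/d

With k_d = 0 the design equation reduces to V = Y Q (S₀−S) θ_c / X = 0.485 × 1850 × (207 − 6.89) × 5.40 / 2380 = 407.4 m³.
Wasting from the aeration tank: Q_w = V / θ_c = 407.4 / 5.40 = 75.44 m³/d.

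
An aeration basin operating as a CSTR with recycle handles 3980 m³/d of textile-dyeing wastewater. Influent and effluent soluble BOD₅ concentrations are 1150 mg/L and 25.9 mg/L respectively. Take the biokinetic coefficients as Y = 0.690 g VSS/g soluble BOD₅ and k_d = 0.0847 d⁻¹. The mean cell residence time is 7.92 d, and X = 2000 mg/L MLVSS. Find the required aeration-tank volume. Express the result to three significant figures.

From the SRT design equation V = Y Q (S₀−S) θ_c / [X (1 + k_d θ_c)] = 0.690 × 3980 × (1150 − 25.9) × 7.92 / [2000 × (1 + 0.0847 × 7.92)] = 2.44×10^7 / 3342 = 7316 m³.

V ≈ 7320 m³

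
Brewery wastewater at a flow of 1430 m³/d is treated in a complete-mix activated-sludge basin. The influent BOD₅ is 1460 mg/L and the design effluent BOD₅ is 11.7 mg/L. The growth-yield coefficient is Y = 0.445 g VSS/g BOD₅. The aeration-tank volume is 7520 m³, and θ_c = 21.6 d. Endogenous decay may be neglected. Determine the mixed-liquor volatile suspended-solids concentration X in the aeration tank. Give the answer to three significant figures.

X ≈ 2650 mg/L

From V·X = Y·Q·(S₀ − S)·θ_c (decay neglected): X = 0.445 × 1430 × (1460 − 11.7) × 21.6 / 7520 = 2647 mg/L.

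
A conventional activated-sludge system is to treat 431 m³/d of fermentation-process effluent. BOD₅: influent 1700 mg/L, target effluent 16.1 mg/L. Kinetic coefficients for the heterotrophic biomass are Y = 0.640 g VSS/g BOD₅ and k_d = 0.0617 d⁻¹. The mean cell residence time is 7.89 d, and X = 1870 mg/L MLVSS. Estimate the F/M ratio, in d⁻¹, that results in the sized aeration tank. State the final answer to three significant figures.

Rearranging the biomass balance for a CMAS with decay, V = Y·Q·ΔS·θ_c / [X·(1+k_d θ_c)] = 0.640 × 431 × (1700 − 16.1) × 7.89 / [1870 × (1 + 0.0617 × 7.89)] = 3.66×10^6 / 2780 = 1318 m³.
F/M = applied load / biomass = Q·S₀/(V·X) = 431 × 1700 / (1318 × 1870) = 0.2973 d⁻¹.

F/M ≈ 0.297 d⁻¹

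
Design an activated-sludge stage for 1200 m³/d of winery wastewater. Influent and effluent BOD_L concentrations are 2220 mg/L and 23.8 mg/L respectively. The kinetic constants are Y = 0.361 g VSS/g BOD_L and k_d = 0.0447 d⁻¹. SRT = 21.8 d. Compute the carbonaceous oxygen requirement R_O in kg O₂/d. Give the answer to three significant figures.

R_O ≈ 1950 kg O₂/d

Y_obs = Y / (1 + k_d θ_c) = 0.361 / (1 + 0.0447 × 21.8) = 0.361 / 1.974 = 0.1828.
Q·(S₀ − S) = 1200 × (2220 − 23.8) × 10⁻³ = 2635 kg/d removed.
Net sludge production P_X = 0.1828 × 2635 = 481.9 kg VSS/d.
R_O = Q·(S₀ − S) − 1.42·P_X = 2635 − 1.42 × 481.9 = 1951 kg O₂/d.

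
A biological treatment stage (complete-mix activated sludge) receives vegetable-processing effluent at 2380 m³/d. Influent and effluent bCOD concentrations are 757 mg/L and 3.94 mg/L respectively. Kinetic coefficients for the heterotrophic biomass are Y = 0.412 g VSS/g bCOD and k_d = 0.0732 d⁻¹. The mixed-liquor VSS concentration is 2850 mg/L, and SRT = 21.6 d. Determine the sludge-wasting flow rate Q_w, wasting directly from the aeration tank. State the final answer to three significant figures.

From the SRT design equation V = Y Q (S₀−S) θ_c / [X (1 + k_d θ_c)] = 0.412 × 2380 × (757 − 3.94) × 21.6 / [2850 × (1 + 0.0732 × 21.6)] = 1.59×10^7 / 7356 = 2168 m³.
With mixed-liquor wasting, θ_c = V/Q_w, so Q_w = V/θ_c = 2168/21.6 = 100.4 m³/d.

Q_w ≈ 100 m³/d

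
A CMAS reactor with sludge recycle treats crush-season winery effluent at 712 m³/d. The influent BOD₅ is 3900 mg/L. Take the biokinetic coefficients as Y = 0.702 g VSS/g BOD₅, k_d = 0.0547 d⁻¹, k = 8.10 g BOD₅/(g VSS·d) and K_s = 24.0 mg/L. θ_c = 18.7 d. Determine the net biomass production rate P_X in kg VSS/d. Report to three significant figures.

P_X ≈ 964 kg VSS/d

From the Monod/SRT balance for a CMAS, S = K_s·(1+k_d θ_c)/[θ_c·(Y k − k_d) − 1] = 24.0 × (1 + 0.0547 × 18.7) / [18.7 × (0.702 × 8.10 − 0.0547) − 1] = 48.55 / 104.3 = 0.4654 mg/L.
Observed yield with endogenous decay: Y_obs = Y / (1 + k_d·θ_c) = 0.702 / (1 + 0.0547 × 18.7) = 0.702 / 2.023 = 0.3470 g VSS/g BOD₅.
ΔS = 3900 − 0.465 = 3900 mg/L, so the substrate removal rate is 712 × 3900/1000 = 2776 kg BOD₅/d.
P_X = Y_obs · Q(S₀ − S) = 0.3470 × 2776 = 963.5 kg VSS/d.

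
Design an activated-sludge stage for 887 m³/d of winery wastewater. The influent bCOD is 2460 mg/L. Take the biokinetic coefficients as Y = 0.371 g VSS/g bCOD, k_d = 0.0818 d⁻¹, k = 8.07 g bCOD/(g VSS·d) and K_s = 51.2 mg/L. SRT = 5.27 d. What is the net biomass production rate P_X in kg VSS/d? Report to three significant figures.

For a completely mixed reactor with recycle the Lawrence–McCarty relation gives S = K_s·(1 + k_d·θ_c) / [θ_c·(Y·k − k_d) − 1] = 51.2 × (1 + 0.0818 × 5.27) / [5.27 × (0.371 × 8.07 − 0.0818) − 1] = 73.27 / 14.35 = 5.107 mg/L.
Observed yield with endogenous decay: Y_obs = Y / (1 + k_d·θ_c) = 0.371 / (1 + 0.0818 × 5.27) = 0.371 / 1.431 = 0.2592 g VSS/g bCOD.
Mass of bCOD removed per day: Q(S₀ − S) = 887 × 2455 g/m³ = 2177 kg/d.
So the net sludge growth is P_X = 0.2592 × 2177 = 564.5 kg VSS/d.

P_X ≈ 564 kg VSS/d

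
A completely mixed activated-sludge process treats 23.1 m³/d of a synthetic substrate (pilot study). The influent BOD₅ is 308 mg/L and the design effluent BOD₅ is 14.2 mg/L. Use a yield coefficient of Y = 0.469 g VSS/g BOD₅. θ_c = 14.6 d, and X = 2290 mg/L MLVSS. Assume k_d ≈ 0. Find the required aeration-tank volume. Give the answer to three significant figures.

With k_d = 0 the design equation reduces to V = Y Q (S₀−S) θ_c / X = 0.469 × 23.1 × (308 − 14.2) × 14.6 / 2290 = 20.29 m³.

V ≈ 20.3 m³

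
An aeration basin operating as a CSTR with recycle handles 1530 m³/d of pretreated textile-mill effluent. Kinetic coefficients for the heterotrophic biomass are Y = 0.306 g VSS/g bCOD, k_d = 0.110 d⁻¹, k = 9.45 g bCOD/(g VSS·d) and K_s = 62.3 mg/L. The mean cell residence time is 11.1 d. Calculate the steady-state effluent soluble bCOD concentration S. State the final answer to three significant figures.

S ≈ 4.63 mg/L

Effluent substrate depends only on kinetics and SRT: S = K_s(1 + k_d θ_c) / [θ_c(Yk − k_d) − 1] = 62.3 × (1 + 0.110 × 11.1) / [11.1 × (0.306 × 9.45 − 0.110) − 1] = 138.4 / 29.88 = 4.631 mg/L.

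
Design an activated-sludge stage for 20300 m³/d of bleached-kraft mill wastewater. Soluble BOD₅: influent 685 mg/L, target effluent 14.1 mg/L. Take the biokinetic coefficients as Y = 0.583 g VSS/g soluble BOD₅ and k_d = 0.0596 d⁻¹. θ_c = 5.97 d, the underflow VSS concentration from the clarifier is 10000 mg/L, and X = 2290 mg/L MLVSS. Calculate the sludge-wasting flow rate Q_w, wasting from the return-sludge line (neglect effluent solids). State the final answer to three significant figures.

From the SRT design equation V = Y Q (S₀−S) θ_c / [X (1 + k_d θ_c)] = 0.583 × 20300 × (685 − 14.1) × 5.97 / [2290 × (1 + 0.0596 × 5.97)] = 4.74×10^7 / 3105 = 15267 m³.
Q_w = (V·X)/(θ_c X_r) = 15267 × 2290 / (5.97 × 10000) = 585.6 m³/d.

Q_w ≈ 586 m³/d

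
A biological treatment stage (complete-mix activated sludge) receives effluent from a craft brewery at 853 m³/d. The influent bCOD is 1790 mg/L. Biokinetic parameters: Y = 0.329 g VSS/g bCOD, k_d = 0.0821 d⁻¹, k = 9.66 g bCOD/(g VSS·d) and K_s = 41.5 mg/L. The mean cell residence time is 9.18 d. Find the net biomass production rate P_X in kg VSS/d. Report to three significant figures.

Effluent substrate depends only on kinetics and SRT: S = K_s(1 + k_d θ_c) / [θ_c(Yk − k_d) − 1] = 41.5 × (1 + 0.0821 × 9.18) / [9.18 × (0.329 × 9.66 − 0.0821) − 1] = 72.78 / 27.42 = 2.654 mg/L.
The observed yield is Y_obs = Y/(1 + k_d·θ_c) = 0.329 / (1 + 0.0821 × 9.18) = 0.329 / 1.754 = 0.1876 g VSS per g bCOD removed.
Mass of bCOD removed per day: Q(S₀ − S) = 853 × 1787 g/m³ = 1525 kg/d.
So the net sludge growth is P_X = 0.1876 × 1525 = 286.0 kg VSS/d.

P_X ≈ 286 kg VSS/d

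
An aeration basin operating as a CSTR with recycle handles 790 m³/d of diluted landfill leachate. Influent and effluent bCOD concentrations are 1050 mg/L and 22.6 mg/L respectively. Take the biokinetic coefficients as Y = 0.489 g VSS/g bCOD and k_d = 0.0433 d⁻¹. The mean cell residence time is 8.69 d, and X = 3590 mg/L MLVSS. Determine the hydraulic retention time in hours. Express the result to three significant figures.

τ ≈ 21.2 h

Steady-state biomass mass balance: V·X·(1 + k_d·θ_c) = Y·Q·(S₀ − S)·θ_c, so V = 0.489 × 790 × (1050 − 22.6) × 8.69 / [3590 × (1 + 0.0433 × 8.69)] = 3.45×10^6 / 4941 = 698.1 m³.
Hydraulic retention time τ = V/Q = 698.1 / 790 = 0.8836 d = 21.21 h.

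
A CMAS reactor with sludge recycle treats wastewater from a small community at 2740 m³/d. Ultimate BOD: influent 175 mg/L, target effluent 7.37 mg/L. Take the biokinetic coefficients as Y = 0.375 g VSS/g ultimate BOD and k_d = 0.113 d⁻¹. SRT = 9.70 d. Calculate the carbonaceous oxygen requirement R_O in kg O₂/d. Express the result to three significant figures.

R_O ≈ 343 kg O₂/d

Correct the yield for decay: Y_obs = Y/(1 + k_d θ_c) = 0.375 / (1 + 0.113 × 9.70) = 0.375 / 2.096 = 0.1789.
Q·(S₀ − S) = 2740 × (175 − 7.37) × 10⁻³ = 459.3 kg/d removed.
Biomass synthesised: P_X = Y_obs × 459.3 = 82.17 kg VSS/d.
Carbonaceous O₂ demand = substrate oxidised − cell-mass equivalent = 459.3 − 1.42 × 82.17 = 342.6 kg O₂/d.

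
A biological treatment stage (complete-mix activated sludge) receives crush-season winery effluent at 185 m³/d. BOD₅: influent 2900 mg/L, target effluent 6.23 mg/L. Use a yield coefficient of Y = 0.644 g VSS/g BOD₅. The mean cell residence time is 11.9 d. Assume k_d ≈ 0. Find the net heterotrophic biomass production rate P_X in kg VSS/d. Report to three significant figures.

P_X ≈ 345 kg VSS/d

No decay correction is needed, so Y_obs = Y = 0.644.
Substrate removed = Q·(S₀ − S) = 185 m³/d × (2900 − 6.23) g/m³ = 5.35×10^5 g/d = 535.3 kg/d.
So the net sludge growth is P_X = 0.6440 × 535.3 = 344.8 kg VSS/d.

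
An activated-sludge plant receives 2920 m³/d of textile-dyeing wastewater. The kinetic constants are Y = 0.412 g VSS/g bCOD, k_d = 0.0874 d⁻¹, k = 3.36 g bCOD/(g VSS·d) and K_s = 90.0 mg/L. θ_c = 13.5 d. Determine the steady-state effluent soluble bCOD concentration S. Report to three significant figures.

S ≈ 11.9 mg/L

Effluent substrate depends only on kinetics and SRT: S = K_s(1 + k_d θ_c) / [θ_c(Yk − k_d) − 1] = 90.0 × (1 + 0.0874 × 13.5) / [13.5 × (0.412 × 3.36 − 0.0874) − 1] = 196.2 / 16.51 = 11.88 mg/L.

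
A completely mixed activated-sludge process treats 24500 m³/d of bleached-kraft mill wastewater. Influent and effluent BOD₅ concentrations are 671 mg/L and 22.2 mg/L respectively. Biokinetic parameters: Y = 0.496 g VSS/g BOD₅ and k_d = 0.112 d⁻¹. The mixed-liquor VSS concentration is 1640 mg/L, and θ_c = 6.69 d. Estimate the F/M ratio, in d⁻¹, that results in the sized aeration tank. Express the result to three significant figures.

From the SRT design equation V = Y Q (S₀−S) θ_c / [X (1 + k_d θ_c)] = 0.496 × 24500 × (671 − 22.2) × 6.69 / [1640 × (1 + 0.112 × 6.69)] = 5.27×10^7 / 2869 = 18386 m³.
Food-to-microorganism ratio F/M = Q S₀ / (V X) = 24500 × 671 / (18386 × 1640) = 0.5452 d⁻¹.

F/M ≈ 0.545 d⁻¹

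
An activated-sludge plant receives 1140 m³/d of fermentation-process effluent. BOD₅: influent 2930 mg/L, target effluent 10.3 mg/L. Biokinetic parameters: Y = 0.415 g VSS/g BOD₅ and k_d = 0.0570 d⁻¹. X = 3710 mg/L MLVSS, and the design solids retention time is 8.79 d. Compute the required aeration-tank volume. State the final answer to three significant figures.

V ≈ 2180 m³

Rearranging the biomass balance for a CMAS with decay, V = Y·Q·ΔS·θ_c / [X·(1+k_d θ_c)] = 0.415 × 1140 × (2930 − 10.3) × 8.79 / [3710 × (1 + 0.0570 × 8.79)] = 1.21×10^7 / 5569 = 2180 m³.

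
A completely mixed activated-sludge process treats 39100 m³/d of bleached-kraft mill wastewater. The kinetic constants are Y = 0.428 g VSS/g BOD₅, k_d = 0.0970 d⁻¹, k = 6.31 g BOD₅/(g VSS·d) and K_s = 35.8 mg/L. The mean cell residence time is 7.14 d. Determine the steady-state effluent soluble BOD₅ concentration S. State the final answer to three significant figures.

S ≈ 3.44 mg/L

For a completely mixed reactor with recycle the Lawrence–McCarty relation gives S = K_s·(1 + k_d·θ_c) / [θ_c·(Y·k − k_d) − 1] = 35.8 × (1 + 0.0970 × 7.14) / [7.14 × (0.428 × 6.31 − 0.0970) − 1] = 60.59 / 17.59 = 3.445 mg/L.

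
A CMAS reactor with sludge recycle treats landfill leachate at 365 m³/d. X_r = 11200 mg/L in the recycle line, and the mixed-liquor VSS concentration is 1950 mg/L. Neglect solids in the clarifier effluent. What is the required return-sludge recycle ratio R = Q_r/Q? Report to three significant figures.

R ≈ 0.211

Solids balance on the clarifier gives (1+R)X = R·X_r, so R = X/(X_r − X) = 1950 / (11200 − 1950) = 0.2108.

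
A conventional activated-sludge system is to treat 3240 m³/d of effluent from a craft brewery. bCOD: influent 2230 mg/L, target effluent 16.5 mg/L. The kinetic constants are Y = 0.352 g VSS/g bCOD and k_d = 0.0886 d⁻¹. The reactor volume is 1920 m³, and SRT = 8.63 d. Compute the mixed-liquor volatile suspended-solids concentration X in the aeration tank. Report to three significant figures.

X ≈ 6430 mg/L

Solving the biomass balance for X: X = Y Q (S₀−S) θ_c / [V (1+k_d θ_c)] = 0.352 × 3240 × (2230 − 16.5) × 8.63 / [1920 × (1 + 0.0886 × 8.63)] = 6430 mg/L.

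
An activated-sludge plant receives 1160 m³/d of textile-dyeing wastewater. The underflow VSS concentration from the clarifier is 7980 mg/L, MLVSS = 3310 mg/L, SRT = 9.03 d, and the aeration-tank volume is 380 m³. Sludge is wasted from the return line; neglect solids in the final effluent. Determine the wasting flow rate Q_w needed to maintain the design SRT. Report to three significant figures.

Q_w ≈ 17.5 m³/d

Wasting from the return line (neglecting effluent solids): Q_w = V·X / (θ_c·X_r) = 380.0 × 3310 / (9.03 × 7980) = 17.46 m³/d.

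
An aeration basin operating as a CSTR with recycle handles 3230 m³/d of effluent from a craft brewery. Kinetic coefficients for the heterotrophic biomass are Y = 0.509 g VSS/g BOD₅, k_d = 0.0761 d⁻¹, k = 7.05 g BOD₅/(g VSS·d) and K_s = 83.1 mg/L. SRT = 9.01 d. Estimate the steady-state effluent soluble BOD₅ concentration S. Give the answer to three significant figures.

S ≈ 4.57 mg/L

For a completely mixed reactor with recycle the Lawrence–McCarty relation gives S = K_s·(1 + k_d·θ_c) / [θ_c·(Y·k − k_d) − 1] = 83.1 × (1 + 0.0761 × 9.01) / [9.01 × (0.509 × 7.05 − 0.0761) − 1] = 140.1 / 30.65 = 4.571 mg/L.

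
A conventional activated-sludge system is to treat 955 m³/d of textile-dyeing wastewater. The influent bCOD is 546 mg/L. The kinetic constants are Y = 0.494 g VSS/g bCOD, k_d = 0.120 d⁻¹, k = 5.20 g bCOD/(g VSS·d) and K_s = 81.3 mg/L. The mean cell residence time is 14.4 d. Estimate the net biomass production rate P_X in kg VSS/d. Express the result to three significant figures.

From the Monod/SRT balance for a CMAS, S = K_s·(1+k_d θ_c)/[θ_c·(Y k − k_d) − 1] = 81.3 × (1 + 0.120 × 14.4) / [14.4 × (0.494 × 5.20 − 0.120) − 1] = 221.8 / 34.26 = 6.473 mg/L.
The observed yield is Y_obs = Y/(1 + k_d·θ_c) = 0.494 / (1 + 0.120 × 14.4) = 0.494 / 2.728 = 0.1811 g VSS per g bCOD removed.
ΔS = 546 − 6.47 = 539.5 mg/L, so the substrate removal rate is 955 × 539.5/1000 = 515.3 kg bCOD/d.
Net biomass production P_X = Y_obs × Q·(S₀ − S) = 0.1811 × 515.3 = 93.30 kg VSS/d.

P_X ≈ 93.3 kg VSS/d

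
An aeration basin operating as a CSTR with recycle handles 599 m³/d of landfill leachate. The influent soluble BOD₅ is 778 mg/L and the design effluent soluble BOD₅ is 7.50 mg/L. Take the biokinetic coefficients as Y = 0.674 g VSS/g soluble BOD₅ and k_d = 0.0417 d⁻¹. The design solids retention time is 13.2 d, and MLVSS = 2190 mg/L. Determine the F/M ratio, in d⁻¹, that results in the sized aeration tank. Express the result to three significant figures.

F/M ≈ 0.176 d⁻¹

From the SRT design equation V = Y Q (S₀−S) θ_c / [X (1 + k_d θ_c)] = 0.674 × 599 × (778 − 7.50) × 13.2 / [2190 × (1 + 0.0417 × 13.2)] = 4.11×10^6 / 3395 = 1209 m³.
F/M = applied load / biomass = Q·S₀/(V·X) = 599 × 778 / (1209 × 2190) = 0.1760 d⁻¹.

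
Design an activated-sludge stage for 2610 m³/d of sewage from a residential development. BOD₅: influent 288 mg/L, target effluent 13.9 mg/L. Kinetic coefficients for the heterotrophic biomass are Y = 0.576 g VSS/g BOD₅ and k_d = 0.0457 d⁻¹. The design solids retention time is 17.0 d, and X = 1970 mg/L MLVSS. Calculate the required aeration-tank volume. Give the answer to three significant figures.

V ≈ 2000 m³

From the SRT design equation V = Y Q (S₀−S) θ_c / [X (1 + k_d θ_c)] = 0.576 × 2610 × (288 − 13.9) × 17.0 / [1970 × (1 + 0.0457 × 17.0)] = 7.01×10^6 / 3500 = 2001 m³.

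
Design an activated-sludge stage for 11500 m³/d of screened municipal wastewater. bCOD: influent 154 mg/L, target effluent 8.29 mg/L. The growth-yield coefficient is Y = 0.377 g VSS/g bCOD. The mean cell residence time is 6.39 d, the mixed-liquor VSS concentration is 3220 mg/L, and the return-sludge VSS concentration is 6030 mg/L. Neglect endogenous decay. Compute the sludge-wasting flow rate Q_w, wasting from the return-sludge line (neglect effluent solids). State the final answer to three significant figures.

Q_w ≈ 105 m³/d

Biomass mass balance (decay neglected): V·X = Y·Q·(S₀ − S)·θ_c, so V = 0.377 × 11500 × (154 − 8.29) × 6.39 / 3220 = 1254 m³.
θ_c = V·X/(Q_w·X_r) when wasting from the recycle, so Q_w = V·X/(θ_c·X_r) = 1254 × 3220 / (6.39 × 6030) = 104.8 m³/d.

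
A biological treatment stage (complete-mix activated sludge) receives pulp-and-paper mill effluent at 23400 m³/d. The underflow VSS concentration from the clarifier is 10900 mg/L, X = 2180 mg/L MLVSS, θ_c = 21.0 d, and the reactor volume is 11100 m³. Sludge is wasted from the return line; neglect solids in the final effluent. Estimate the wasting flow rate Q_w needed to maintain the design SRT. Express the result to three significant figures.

Q_w ≈ 106 m³/d

Q_w = (V·X)/(θ_c X_r) = 11100 × 2180 / (21.0 × 10900) = 105.7 m³/d.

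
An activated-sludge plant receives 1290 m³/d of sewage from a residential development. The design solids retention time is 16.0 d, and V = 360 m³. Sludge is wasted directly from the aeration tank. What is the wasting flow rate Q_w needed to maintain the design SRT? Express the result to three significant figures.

Q_w ≈ 22.5 m³/d

Wasting from the aeration tank: Q_w = V / θ_c = 360.0 / 16.0 = 22.50 m³/d.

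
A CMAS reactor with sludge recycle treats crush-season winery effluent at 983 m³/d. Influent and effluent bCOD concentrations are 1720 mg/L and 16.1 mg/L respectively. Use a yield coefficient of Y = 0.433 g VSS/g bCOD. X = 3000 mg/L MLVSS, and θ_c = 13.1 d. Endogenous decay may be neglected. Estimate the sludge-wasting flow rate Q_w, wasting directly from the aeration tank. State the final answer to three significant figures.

Q_w ≈ 242 m³/d

With k_d = 0 the design equation reduces to V = Y Q (S₀−S) θ_c / X = 0.433 × 983 × (1720 − 16.1) × 13.1 / 3000 = 3167 m³.
Wasting from the aeration tank: Q_w = V / θ_c = 3167 / 13.1 = 241.7 m³/d.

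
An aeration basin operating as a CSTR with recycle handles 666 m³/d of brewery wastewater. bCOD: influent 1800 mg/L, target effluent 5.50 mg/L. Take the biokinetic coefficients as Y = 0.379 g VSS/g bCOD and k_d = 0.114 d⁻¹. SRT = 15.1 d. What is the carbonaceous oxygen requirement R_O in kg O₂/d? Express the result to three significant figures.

R_O ≈ 959 kg O₂/d

Correct the yield for decay: Y_obs = Y/(1 + k_d θ_c) = 0.379 / (1 + 0.114 × 15.1) = 0.379 / 2.721 = 0.1393.
Q·(S₀ − S) = 666 × (1800 − 5.50) × 10⁻³ = 1195 kg/d removed.
Biomass synthesised: P_X = Y_obs × 1195 = 166.4 kg VSS/d.
R_O = Q·ΔS − 1.42 P_X = 1195 − 236.3 = 958.8 kg O₂/d.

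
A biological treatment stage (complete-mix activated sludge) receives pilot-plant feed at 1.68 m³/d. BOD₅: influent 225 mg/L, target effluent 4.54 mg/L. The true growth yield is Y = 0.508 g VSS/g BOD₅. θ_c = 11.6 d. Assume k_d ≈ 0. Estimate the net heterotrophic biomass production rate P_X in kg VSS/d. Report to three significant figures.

P_X ≈ 0.188 kg VSS/d

No decay correction is needed, so Y_obs = Y = 0.508.
Q·(S₀ − S) = 1.68 × (225 − 4.54) × 10⁻³ = 0.3704 kg/d removed.
Biomass produced: P_X = Y_obs·Q·ΔS = 0.5080 × 0.3704 ≈ 0.1881 kg VSS/d.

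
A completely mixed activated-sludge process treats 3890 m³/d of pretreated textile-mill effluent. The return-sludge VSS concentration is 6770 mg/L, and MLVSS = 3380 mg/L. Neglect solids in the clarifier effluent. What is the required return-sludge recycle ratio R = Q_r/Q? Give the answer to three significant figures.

Solids balance on the clarifier gives (1+R)X = R·X_r, so R = X/(X_r − X) = 3380 / (6770 − 3380) = 0.9971.

R ≈ 0.997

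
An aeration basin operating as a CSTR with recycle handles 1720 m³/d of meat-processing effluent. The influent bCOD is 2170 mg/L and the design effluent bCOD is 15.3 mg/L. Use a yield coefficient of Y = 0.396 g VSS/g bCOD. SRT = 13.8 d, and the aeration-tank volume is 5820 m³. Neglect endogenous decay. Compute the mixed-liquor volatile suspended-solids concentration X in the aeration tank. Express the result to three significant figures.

From V·X = Y·Q·(S₀ − S)·θ_c (decay neglected): X = 0.396 × 1720 × (2170 − 15.3) × 13.8 / 5820 = 3480 mg/L.

X ≈ 3480 mg/L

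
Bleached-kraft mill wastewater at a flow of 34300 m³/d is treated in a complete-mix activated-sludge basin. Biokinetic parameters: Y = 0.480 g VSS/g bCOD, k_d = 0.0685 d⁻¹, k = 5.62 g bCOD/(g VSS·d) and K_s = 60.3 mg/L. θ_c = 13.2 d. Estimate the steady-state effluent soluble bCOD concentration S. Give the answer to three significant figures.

S ≈ 3.41 mg/L

From the Monod/SRT balance for a CMAS, S = K_s·(1+k_d θ_c)/[θ_c·(Y k − k_d) − 1] = 60.3 × (1 + 0.0685 × 13.2) / [13.2 × (0.480 × 5.62 − 0.0685) − 1] = 114.8 / 33.70 = 3.407 mg/L.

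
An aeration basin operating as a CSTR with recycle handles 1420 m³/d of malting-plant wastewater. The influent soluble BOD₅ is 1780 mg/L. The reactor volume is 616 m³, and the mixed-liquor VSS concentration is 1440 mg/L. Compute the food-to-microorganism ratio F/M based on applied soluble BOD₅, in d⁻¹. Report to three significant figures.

F/M ≈ 2.85 d⁻¹

F/M = applied load / biomass = Q·S₀/(V·X) = 1420 × 1780 / (616.0 × 1440) = 2.849 d⁻¹.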